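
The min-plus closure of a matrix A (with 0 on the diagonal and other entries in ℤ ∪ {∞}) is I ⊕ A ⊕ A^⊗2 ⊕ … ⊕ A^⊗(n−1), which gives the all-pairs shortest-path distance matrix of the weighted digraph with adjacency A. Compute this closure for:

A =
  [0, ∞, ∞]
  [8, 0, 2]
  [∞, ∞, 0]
Closure =
  [0, ∞, ∞]
  [8, 0, 2]
  [∞, ∞, 0]

This is the Floyd-Warshall all-pairs shortest-path computation. For each intermediate vertex k = 0, 1, …, 2, update dist[i][j] ← min(dist[i][j], dist[i][k] + dist[k][j]). The final matrix gives, for each (i, j), the minimum total weight of any directed path from i to j (possibly empty when i = j).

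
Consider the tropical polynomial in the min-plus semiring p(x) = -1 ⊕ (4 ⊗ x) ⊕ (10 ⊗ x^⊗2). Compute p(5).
p(5) = -1

A tropical monomial a ⊗ x^⊗i evaluates to a + i · x. Evaluating each term at x = 5:
  Term 0 contributes -1 + 0 · 5 = -1
  Term 1 contributes 4 + 1 · 5 = 9
  Term 2 contributes 10 + 2 · 5 = 20
p(5) = ⊕ of these = min[-1, 9, 20] = -1.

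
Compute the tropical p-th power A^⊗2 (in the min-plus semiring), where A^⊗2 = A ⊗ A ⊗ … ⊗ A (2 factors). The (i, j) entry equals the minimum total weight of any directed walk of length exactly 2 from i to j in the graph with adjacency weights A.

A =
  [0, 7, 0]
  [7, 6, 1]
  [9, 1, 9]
A^⊗2 =
  [0, 1, 0]
  [7, 2, 7]
  [8, 7, 2]

Each entry (A^⊗2)_ij equals the minimum over all length-2 walks i = v_0 → v_1 → … → v_2 = j of Σ_t A[v_t][v_{t+1}]. For example, for (i, j) = (0, 2) we minimise over 3 possible intermediate vertex sequences; the minimum is 0, attained along the walk 0 → 0 → 2.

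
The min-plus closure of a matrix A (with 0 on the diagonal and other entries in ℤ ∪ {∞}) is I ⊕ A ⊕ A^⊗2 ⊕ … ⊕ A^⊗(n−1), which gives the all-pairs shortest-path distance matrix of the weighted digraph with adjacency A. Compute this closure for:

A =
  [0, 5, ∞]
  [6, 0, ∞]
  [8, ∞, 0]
Closure =
  [0, 5, ∞]
  [6, 0, ∞]
  [8, 13, 0]

This is the Floyd-Warshall all-pairs shortest-path computation. For each intermediate vertex k = 0, 1, …, 2, update dist[i][j] ← min(dist[i][j], dist[i][k] + dist[k][j]). The final matrix gives, for each (i, j), the minimum total weight of any directed path from i to j (possibly empty when i = j).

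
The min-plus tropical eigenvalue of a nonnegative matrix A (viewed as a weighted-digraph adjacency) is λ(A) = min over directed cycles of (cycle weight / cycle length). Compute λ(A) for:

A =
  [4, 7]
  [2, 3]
λ(A) = 3

Enumerate directed cycles and compute their means (weight / length). Sample:
  cycle 0 → 0: weight = 4, length = 1, mean = 4/1 ≈ 4.000
  cycle 1 → 1: weight = 3, length = 1, mean = 3/1 ≈ 3.000
  cycle 0 → 1 → 0: weight = 9, length = 2, mean = 9/2 ≈ 4.500
  cycle 1 → 0 → 1: weight = 9, length = 2, mean = 9/2 ≈ 4.500
Minimum mean = 3.000, attained e.g. along the cycle 1 → 1 with weight 3 and length 1. So λ(A) = 3/1 = 3.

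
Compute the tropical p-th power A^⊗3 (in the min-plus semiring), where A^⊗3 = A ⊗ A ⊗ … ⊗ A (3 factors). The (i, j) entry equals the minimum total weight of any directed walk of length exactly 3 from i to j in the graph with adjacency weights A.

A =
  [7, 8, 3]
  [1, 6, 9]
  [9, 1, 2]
A^⊗3 =
  [5, 6, 7]
  [10, 5, 6]
  [4, 5, 5]

Each entry (A^⊗3)_ij equals the minimum over all length-3 walks i = v_0 → v_1 → … → v_3 = j of Σ_t A[v_t][v_{t+1}]. For example, for (i, j) = (0, 2) we minimise over 9 possible intermediate vertex sequences; the minimum is 7, attained along the walk 0 → 2 → 2 → 2.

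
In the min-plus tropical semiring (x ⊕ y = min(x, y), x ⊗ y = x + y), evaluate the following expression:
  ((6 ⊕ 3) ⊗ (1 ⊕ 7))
((6 ⊕ 3) ⊗ (1 ⊕ 7)) = 4

Expand innermost to outermost. Recall ⊕ takes the minimum of its arguments and ⊗ takes their sum. Working out the expression ((6 ⊕ 3) ⊗ (1 ⊕ 7)) gives 4.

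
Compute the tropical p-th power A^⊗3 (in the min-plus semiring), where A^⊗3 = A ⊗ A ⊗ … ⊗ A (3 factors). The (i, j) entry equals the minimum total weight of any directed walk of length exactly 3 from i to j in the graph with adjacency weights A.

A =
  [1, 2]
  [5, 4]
A^⊗3 =
  [3, 4]
  [7, 8]

Each entry (A^⊗3)_ij equals the minimum over all length-3 walks i = v_0 → v_1 → … → v_3 = j of Σ_t A[v_t][v_{t+1}]. For example, for (i, j) = (0, 1) we minimise over 4 possible intermediate vertex sequences; the minimum is 4, attained along the walk 0 → 0 → 0 → 1.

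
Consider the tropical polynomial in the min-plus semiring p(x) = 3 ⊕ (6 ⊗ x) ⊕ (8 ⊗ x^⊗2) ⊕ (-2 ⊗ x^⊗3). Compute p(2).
p(2) = 3

A tropical monomial a ⊗ x^⊗i evaluates to a + i · x. Evaluating each term at x = 2:
  Term 0 contributes 3 + 0 · 2 = 3
  Term 1 contributes 6 + 1 · 2 = 8
  Term 2 contributes 8 + 2 · 2 = 12
  Term 3 contributes -2 + 3 · 2 = 4
p(2) = ⊕ of these = min[3, 8, 12, 4] = 3.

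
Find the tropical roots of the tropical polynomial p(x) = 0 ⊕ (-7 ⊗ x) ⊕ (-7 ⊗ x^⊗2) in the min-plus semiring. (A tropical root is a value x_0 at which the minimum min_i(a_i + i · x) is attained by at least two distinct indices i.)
Roots: {0, 7}

Each tropical root is a break point of the lower envelope of the lines y = a_i + i · x (there are 3 lines, with slopes 0, 1, ..., 2). Only the lines that attain the minimum somewhere contribute to roots; other lines are dominated. Here the surviving (envelope) indices are i = 2, i = 1, i = 0.
Intersections between consecutive envelope lines give the roots: for adjacent envelope indices i < j the intersection is x = (a_i − a_j) / (j − i). Reading off the sorted break points: {0, 7}.
Verification: at each break x_0, at least two indices attain the minimum of min_i(a_i + i · x_0).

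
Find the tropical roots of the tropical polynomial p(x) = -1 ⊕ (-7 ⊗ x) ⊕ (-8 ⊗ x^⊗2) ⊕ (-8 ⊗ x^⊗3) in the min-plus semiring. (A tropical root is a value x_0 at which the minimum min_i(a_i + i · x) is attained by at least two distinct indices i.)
Roots: {0, 1, 6}

Each tropical root is a break point of the lower envelope of the lines y = a_i + i · x (there are 4 lines, with slopes 0, 1, ..., 3). Only the lines that attain the minimum somewhere contribute to roots; other lines are dominated. Here the surviving (envelope) indices are i = 3, i = 2, i = 1, i = 0.
Intersections between consecutive envelope lines give the roots: for adjacent envelope indices i < j the intersection is x = (a_i − a_j) / (j − i). Reading off the sorted break points: {0, 1, 6}.
Verification: at each break x_0, at least two indices attain the minimum of min_i(a_i + i · x_0).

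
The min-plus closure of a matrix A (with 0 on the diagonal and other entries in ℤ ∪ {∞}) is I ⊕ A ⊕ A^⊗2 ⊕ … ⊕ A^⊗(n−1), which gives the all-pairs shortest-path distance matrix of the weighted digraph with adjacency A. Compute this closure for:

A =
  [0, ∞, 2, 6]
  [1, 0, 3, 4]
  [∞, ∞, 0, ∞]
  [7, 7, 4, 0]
Closure =
  [0, 13, 2, 6]
  [1, 0, 3, 4]
  [∞, ∞, 0, ∞]
  [7, 7, 4, 0]

This is the Floyd-Warshall all-pairs shortest-path computation. For each intermediate vertex k = 0, 1, …, 3, update dist[i][j] ← min(dist[i][j], dist[i][k] + dist[k][j]). The final matrix gives, for each (i, j), the minimum total weight of any directed path from i to j (possibly empty when i = j).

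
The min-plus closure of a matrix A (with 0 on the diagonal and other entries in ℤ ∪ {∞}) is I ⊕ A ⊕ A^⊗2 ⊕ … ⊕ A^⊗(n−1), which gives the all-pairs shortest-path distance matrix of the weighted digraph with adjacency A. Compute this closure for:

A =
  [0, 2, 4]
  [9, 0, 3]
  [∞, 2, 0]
Closure =
  [0, 2, 4]
  [9, 0, 3]
  [11, 2, 0]

This is the Floyd-Warshall all-pairs shortest-path computation. For each intermediate vertex k = 0, 1, …, 2, update dist[i][j] ← min(dist[i][j], dist[i][k] + dist[k][j]). The final matrix gives, for each (i, j), the minimum total weight of any directed path from i to j (possibly empty when i = j).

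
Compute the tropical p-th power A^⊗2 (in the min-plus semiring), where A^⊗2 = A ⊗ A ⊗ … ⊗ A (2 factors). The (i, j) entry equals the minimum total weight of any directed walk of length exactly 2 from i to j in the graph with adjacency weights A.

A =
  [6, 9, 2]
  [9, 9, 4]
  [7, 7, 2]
A^⊗2 =
  [9, 9, 4]
  [11, 11, 6]
  [9, 9, 4]

Each entry (A^⊗2)_ij equals the minimum over all length-2 walks i = v_0 → v_1 → … → v_2 = j of Σ_t A[v_t][v_{t+1}]. For example, for (i, j) = (0, 2) we minimise over 3 possible intermediate vertex sequences; the minimum is 4, attained along the walk 0 → 2 → 2.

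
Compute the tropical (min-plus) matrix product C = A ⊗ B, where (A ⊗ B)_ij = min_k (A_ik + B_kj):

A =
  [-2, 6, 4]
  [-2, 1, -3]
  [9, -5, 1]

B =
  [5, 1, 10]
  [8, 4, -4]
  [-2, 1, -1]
A ⊗ B =
  [2, -1, 2]
  [-5, -2, -4]
  [-1, -1, -9]

Apply the min-plus product entry-by-entry:
  C[0][0] = min over k of (A[0][0] + B[0][0] = -2 + 5 = 3, A[0][1] + B[1][0] = 6 + 8 = 14, A[0][2] + B[2][0] = 4 + -2 = 2) = 2 (attained at k = 2)
  C[0][1] = min over k of (A[0][0] + B[0][1] = -2 + 1 = -1, A[0][1] + B[1][1] = 6 + 4 = 10, A[0][2] + B[2][1] = 4 + 1 = 5) = -1 (attained at k = 0)
  C[0][2] = min over k of (A[0][0] + B[0][2] = -2 + 10 = 8, A[0][1] + B[1][2] = 6 + -4 = 2, A[0][2] + B[2][2] = 4 + -1 = 3) = 2 (attained at k = 1)
  C[1][0] = min over k of (A[1][0] + B[0][0] = -2 + 5 = 3, A[1][1] + B[1][0] = 1 + 8 = 9, A[1][2] + B[2][0] = -3 + -2 = -5) = -5 (attained at k = 2)
  C[1][1] = min over k of (A[1][0] + B[0][1] = -2 + 1 = -1, A[1][1] + B[1][1] = 1 + 4 = 5, A[1][2] + B[2][1] = -3 + 1 = -2) = -2 (attained at k = 2)
  C[1][2] = min over k of (A[1][0] + B[0][2] = -2 + 10 = 8, A[1][1] + B[1][2] = 1 + -4 = -3, A[1][2] + B[2][2] = -3 + -1 = -4) = -4 (attained at k = 2)
  C[2][0] = min over k of (A[2][0] + B[0][0] = 9 + 5 = 14, A[2][1] + B[1][0] = -5 + 8 = 3, A[2][2] + B[2][0] = 1 + -2 = -1) = -1 (attained at k = 2)
  C[2][1] = min over k of (A[2][0] + B[0][1] = 9 + 1 = 10, A[2][1] + B[1][1] = -5 + 4 = -1, A[2][2] + B[2][1] = 1 + 1 = 2) = -1 (attained at k = 1)
  C[2][2] = min over k of (A[2][0] + B[0][2] = 9 + 10 = 19, A[2][1] + B[1][2] = -5 + -4 = -9, A[2][2] + B[2][2] = 1 + -1 = 0) = -9 (attained at k = 1)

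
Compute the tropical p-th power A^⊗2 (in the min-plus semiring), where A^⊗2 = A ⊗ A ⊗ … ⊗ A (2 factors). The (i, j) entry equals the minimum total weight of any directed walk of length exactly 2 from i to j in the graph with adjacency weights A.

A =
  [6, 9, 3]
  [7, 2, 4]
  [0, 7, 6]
A^⊗2 =
  [3, 10, 9]
  [4, 4, 6]
  [6, 9, 3]

Each entry (A^⊗2)_ij equals the minimum over all length-2 walks i = v_0 → v_1 → … → v_2 = j of Σ_t A[v_t][v_{t+1}]. For example, for (i, j) = (0, 2) we minimise over 3 possible intermediate vertex sequences; the minimum is 9, attained along the walk 0 → 0 → 2.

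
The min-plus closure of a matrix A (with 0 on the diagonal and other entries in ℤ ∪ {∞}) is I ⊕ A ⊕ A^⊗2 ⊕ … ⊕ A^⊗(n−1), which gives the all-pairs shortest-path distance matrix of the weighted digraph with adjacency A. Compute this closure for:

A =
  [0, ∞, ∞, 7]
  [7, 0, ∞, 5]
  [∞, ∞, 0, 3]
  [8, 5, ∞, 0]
Closure =
  [0, 12, ∞, 7]
  [7, 0, ∞, 5]
  [11, 8, 0, 3]
  [8, 5, ∞, 0]

This is the Floyd-Warshall all-pairs shortest-path computation. For each intermediate vertex k = 0, 1, …, 3, update dist[i][j] ← min(dist[i][j], dist[i][k] + dist[k][j]). The final matrix gives, for each (i, j), the minimum total weight of any directed path from i to j (possibly empty when i = j).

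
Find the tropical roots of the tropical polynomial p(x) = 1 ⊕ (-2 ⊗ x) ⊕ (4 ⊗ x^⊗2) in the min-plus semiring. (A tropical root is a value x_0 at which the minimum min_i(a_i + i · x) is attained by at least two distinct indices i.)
Roots: {-6, 3}

Each tropical root is a break point of the lower envelope of the lines y = a_i + i · x (there are 3 lines, with slopes 0, 1, ..., 2). Only the lines that attain the minimum somewhere contribute to roots; other lines are dominated. Here the surviving (envelope) indices are i = 2, i = 1, i = 0.
Intersections between consecutive envelope lines give the roots: for adjacent envelope indices i < j the intersection is x = (a_i − a_j) / (j − i). Reading off the sorted break points: {-6, 3}.
Verification: at each break x_0, at least two indices attain the minimum of min_i(a_i + i · x_0).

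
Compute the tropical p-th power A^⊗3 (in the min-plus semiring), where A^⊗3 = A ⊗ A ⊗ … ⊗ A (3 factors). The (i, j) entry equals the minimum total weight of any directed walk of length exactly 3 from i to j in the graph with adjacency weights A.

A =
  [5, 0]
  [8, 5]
A^⊗3 =
  [13, 8]
  [16, 13]

Each entry (A^⊗3)_ij equals the minimum over all length-3 walks i = v_0 → v_1 → … → v_3 = j of Σ_t A[v_t][v_{t+1}]. For example, for (i, j) = (0, 1) we minimise over 4 possible intermediate vertex sequences; the minimum is 8, attained along the walk 0 → 1 → 0 → 1.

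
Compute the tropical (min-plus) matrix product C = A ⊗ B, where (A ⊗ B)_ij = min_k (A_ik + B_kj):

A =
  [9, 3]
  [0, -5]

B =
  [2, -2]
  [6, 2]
A ⊗ B =
  [9, 5]
  [1, -3]

Apply the min-plus product entry-by-entry:
  C[0][0] = min over k of (A[0][0] + B[0][0] = 9 + 2 = 11, A[0][1] + B[1][0] = 3 + 6 = 9) = 9 (attained at k = 1)
  C[0][1] = min over k of (A[0][0] + B[0][1] = 9 + -2 = 7, A[0][1] + B[1][1] = 3 + 2 = 5) = 5 (attained at k = 1)
  C[1][0] = min over k of (A[1][0] + B[0][0] = 0 + 2 = 2, A[1][1] + B[1][0] = -5 + 6 = 1) = 1 (attained at k = 1)
  C[1][1] = min over k of (A[1][0] + B[0][1] = 0 + -2 = -2, A[1][1] + B[1][1] = -5 + 2 = -3) = -3 (attained at k = 1)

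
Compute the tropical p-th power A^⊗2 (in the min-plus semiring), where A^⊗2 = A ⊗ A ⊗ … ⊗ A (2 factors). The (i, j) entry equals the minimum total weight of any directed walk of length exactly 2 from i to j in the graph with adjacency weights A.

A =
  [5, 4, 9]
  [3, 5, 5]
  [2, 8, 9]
A^⊗2 =
  [7, 9, 9]
  [7, 7, 10]
  [7, 6, 11]

Each entry (A^⊗2)_ij equals the minimum over all length-2 walks i = v_0 → v_1 → … → v_2 = j of Σ_t A[v_t][v_{t+1}]. For example, for (i, j) = (0, 2) we minimise over 3 possible intermediate vertex sequences; the minimum is 9, attained along the walk 0 → 1 → 2.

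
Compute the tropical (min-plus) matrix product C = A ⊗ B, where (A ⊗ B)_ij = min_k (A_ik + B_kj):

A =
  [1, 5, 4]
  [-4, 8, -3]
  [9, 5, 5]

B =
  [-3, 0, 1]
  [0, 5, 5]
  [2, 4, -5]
A ⊗ B =
  [-2, 1, -1]
  [-7, -4, -8]
  [5, 9, 0]

Apply the min-plus product entry-by-entry:
  C[0][0] = min over k of (A[0][0] + B[0][0] = 1 + -3 = -2, A[0][1] + B[1][0] = 5 + 0 = 5, A[0][2] + B[2][0] = 4 + 2 = 6) = -2 (attained at k = 0)
  C[0][1] = min over k of (A[0][0] + B[0][1] = 1 + 0 = 1, A[0][1] + B[1][1] = 5 + 5 = 10, A[0][2] + B[2][1] = 4 + 4 = 8) = 1 (attained at k = 0)
  C[0][2] = min over k of (A[0][0] + B[0][2] = 1 + 1 = 2, A[0][1] + B[1][2] = 5 + 5 = 10, A[0][2] + B[2][2] = 4 + -5 = -1) = -1 (attained at k = 2)
  C[1][0] = min over k of (A[1][0] + B[0][0] = -4 + -3 = -7, A[1][1] + B[1][0] = 8 + 0 = 8, A[1][2] + B[2][0] = -3 + 2 = -1) = -7 (attained at k = 0)
  C[1][1] = min over k of (A[1][0] + B[0][1] = -4 + 0 = -4, A[1][1] + B[1][1] = 8 + 5 = 13, A[1][2] + B[2][1] = -3 + 4 = 1) = -4 (attained at k = 0)
  C[1][2] = min over k of (A[1][0] + B[0][2] = -4 + 1 = -3, A[1][1] + B[1][2] = 8 + 5 = 13, A[1][2] + B[2][2] = -3 + -5 = -8) = -8 (attained at k = 2)
  C[2][0] = min over k of (A[2][0] + B[0][0] = 9 + -3 = 6, A[2][1] + B[1][0] = 5 + 0 = 5, A[2][2] + B[2][0] = 5 + 2 = 7) = 5 (attained at k = 1)
  C[2][1] = min over k of (A[2][0] + B[0][1] = 9 + 0 = 9, A[2][1] + B[1][1] = 5 + 5 = 10, A[2][2] + B[2][1] = 5 + 4 = 9) = 9 (attained at k = 0)
  C[2][2] = min over k of (A[2][0] + B[0][2] = 9 + 1 = 10, A[2][1] + B[1][2] = 5 + 5 = 10, A[2][2] + B[2][2] = 5 + -5 = 0) = 0 (attained at k = 2)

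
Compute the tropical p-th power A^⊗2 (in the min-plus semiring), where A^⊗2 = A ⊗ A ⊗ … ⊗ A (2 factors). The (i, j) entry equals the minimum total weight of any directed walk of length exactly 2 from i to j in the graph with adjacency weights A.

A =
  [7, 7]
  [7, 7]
A^⊗2 =
  [14, 14]
  [14, 14]

Each entry (A^⊗2)_ij equals the minimum over all length-2 walks i = v_0 → v_1 → … → v_2 = j of Σ_t A[v_t][v_{t+1}]. For example, for (i, j) = (0, 1) we minimise over 2 possible intermediate vertex sequences; the minimum is 14, attained along the walk 0 → 0 → 1.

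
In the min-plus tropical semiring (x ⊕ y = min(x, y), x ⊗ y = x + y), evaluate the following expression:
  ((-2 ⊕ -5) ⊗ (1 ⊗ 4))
((-2 ⊕ -5) ⊗ (1 ⊗ 4)) = 0

Expand innermost to outermost. Recall ⊕ takes the minimum of its arguments and ⊗ takes their sum. Working out the expression ((-2 ⊕ -5) ⊗ (1 ⊗ 4)) gives 0.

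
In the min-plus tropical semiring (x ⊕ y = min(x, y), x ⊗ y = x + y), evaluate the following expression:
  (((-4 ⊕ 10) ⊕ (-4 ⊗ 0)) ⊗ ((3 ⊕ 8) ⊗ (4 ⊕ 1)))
(((-4 ⊕ 10) ⊕ (-4 ⊗ 0)) ⊗ ((3 ⊕ 8) ⊗ (4 ⊕ 1))) = 0

Expand innermost to outermost. Recall ⊕ takes the minimum of its arguments and ⊗ takes their sum. Working out the expression (((-4 ⊕ 10) ⊕ (-4 ⊗ 0)) ⊗ ((3 ⊕ 8) ⊗ (4 ⊕ 1))) gives 0.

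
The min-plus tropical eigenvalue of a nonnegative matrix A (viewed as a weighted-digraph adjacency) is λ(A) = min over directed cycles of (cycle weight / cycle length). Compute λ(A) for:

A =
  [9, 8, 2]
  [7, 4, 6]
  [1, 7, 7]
λ(A) = 3/2

Enumerate directed cycles and compute their means (weight / length). Sample:
  cycle 0 → 0: weight = 9, length = 1, mean = 9/1 ≈ 9.000
  cycle 1 → 1: weight = 4, length = 1, mean = 4/1 ≈ 4.000
  cycle 2 → 2: weight = 7, length = 1, mean = 7/1 ≈ 7.000
  cycle 0 → 1 → 0: weight = 15, length = 2, mean = 15/2 ≈ 7.500
  cycle 0 → 2 → 0: weight = 3, length = 2, mean = 3/2 ≈ 1.500
  cycle 1 → 0 → 1: weight = 15, length = 2, mean = 15/2 ≈ 7.500
Minimum mean = 1.500, attained e.g. along the cycle 0 → 2 → 0 with weight 3 and length 2. So λ(A) = 3/2 = 3/2.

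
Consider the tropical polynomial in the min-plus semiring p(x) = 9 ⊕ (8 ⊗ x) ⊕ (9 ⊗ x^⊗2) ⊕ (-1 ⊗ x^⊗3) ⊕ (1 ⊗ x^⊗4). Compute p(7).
p(7) = 9

A tropical monomial a ⊗ x^⊗i evaluates to a + i · x. Evaluating each term at x = 7:
  Term 0 contributes 9 + 0 · 7 = 9
  Term 1 contributes 8 + 1 · 7 = 15
  Term 2 contributes 9 + 2 · 7 = 23
  Term 3 contributes -1 + 3 · 7 = 20
  Term 4 contributes 1 + 4 · 7 = 29
p(7) = ⊕ of these = min[9, 15, 23, 20, 29] = 9.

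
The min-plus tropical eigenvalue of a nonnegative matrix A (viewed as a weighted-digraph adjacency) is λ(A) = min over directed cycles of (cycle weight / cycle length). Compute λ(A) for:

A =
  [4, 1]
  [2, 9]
λ(A) = 3/2

Enumerate directed cycles and compute their means (weight / length). Sample:
  cycle 0 → 0: weight = 4, length = 1, mean = 4/1 ≈ 4.000
  cycle 1 → 1: weight = 9, length = 1, mean = 9/1 ≈ 9.000
  cycle 0 → 1 → 0: weight = 3, length = 2, mean = 3/2 ≈ 1.500
  cycle 1 → 0 → 1: weight = 3, length = 2, mean = 3/2 ≈ 1.500
Minimum mean = 1.500, attained e.g. along the cycle 0 → 1 → 0 with weight 3 and length 2. So λ(A) = 3/2 = 3/2.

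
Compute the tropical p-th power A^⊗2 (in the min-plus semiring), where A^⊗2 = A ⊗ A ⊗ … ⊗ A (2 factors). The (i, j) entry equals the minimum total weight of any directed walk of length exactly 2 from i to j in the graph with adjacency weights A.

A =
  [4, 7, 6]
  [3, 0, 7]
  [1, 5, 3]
A^⊗2 =
  [7, 7, 9]
  [3, 0, 7]
  [4, 5, 6]

Each entry (A^⊗2)_ij equals the minimum over all length-2 walks i = v_0 → v_1 → … → v_2 = j of Σ_t A[v_t][v_{t+1}]. For example, for (i, j) = (0, 2) we minimise over 3 possible intermediate vertex sequences; the minimum is 9, attained along the walk 0 → 2 → 2.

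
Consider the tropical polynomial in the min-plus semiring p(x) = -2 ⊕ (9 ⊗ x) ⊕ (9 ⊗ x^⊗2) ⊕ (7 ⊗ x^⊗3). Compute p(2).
p(2) = -2

A tropical monomial a ⊗ x^⊗i evaluates to a + i · x. Evaluating each term at x = 2:
  Term 0 contributes -2 + 0 · 2 = -2
  Term 1 contributes 9 + 1 · 2 = 11
  Term 2 contributes 9 + 2 · 2 = 13
  Term 3 contributes 7 + 3 · 2 = 13
p(2) = ⊕ of these = min[-2, 11, 13, 13] = -2.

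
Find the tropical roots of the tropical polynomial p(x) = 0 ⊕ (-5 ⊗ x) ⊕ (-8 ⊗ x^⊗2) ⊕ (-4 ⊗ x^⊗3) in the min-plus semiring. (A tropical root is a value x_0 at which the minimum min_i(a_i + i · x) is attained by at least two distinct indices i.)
Roots: {-4, 3, 5}

Each tropical root is a break point of the lower envelope of the lines y = a_i + i · x (there are 4 lines, with slopes 0, 1, ..., 3). Only the lines that attain the minimum somewhere contribute to roots; other lines are dominated. Here the surviving (envelope) indices are i = 3, i = 2, i = 1, i = 0.
Intersections between consecutive envelope lines give the roots: for adjacent envelope indices i < j the intersection is x = (a_i − a_j) / (j − i). Reading off the sorted break points: {-4, 3, 5}.
Verification: at each break x_0, at least two indices attain the minimum of min_i(a_i + i · x_0).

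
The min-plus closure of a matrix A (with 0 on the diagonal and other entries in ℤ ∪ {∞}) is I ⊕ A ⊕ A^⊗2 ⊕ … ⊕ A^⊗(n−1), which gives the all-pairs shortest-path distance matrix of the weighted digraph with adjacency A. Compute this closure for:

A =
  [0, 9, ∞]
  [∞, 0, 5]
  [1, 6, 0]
Closure =
  [0, 9, 14]
  [6, 0, 5]
  [1, 6, 0]

This is the Floyd-Warshall all-pairs shortest-path computation. For each intermediate vertex k = 0, 1, …, 2, update dist[i][j] ← min(dist[i][j], dist[i][k] + dist[k][j]). The final matrix gives, for each (i, j), the minimum total weight of any directed path from i to j (possibly empty when i = j).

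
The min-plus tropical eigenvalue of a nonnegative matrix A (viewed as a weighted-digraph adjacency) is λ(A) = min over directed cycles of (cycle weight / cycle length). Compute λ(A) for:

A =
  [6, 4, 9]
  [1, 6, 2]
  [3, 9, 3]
λ(A) = 5/2

Enumerate directed cycles and compute their means (weight / length). Sample:
  cycle 0 → 0: weight = 6, length = 1, mean = 6/1 ≈ 6.000
  cycle 1 → 1: weight = 6, length = 1, mean = 6/1 ≈ 6.000
  cycle 2 → 2: weight = 3, length = 1, mean = 3/1 ≈ 3.000
  cycle 0 → 1 → 0: weight = 5, length = 2, mean = 5/2 ≈ 2.500
  cycle 0 → 2 → 0: weight = 12, length = 2, mean = 12/2 ≈ 6.000
  cycle 1 → 0 → 1: weight = 5, length = 2, mean = 5/2 ≈ 2.500
Minimum mean = 2.500, attained e.g. along the cycle 0 → 1 → 0 with weight 5 and length 2. So λ(A) = 5/2 = 5/2.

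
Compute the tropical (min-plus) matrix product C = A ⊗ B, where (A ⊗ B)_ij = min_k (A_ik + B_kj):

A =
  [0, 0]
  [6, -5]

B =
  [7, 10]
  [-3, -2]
A ⊗ B =
  [-3, -2]
  [-8, -7]

Apply the min-plus product entry-by-entry:
  C[0][0] = min over k of (A[0][0] + B[0][0] = 0 + 7 = 7, A[0][1] + B[1][0] = 0 + -3 = -3) = -3 (attained at k = 1)
  C[0][1] = min over k of (A[0][0] + B[0][1] = 0 + 10 = 10, A[0][1] + B[1][1] = 0 + -2 = -2) = -2 (attained at k = 1)
  C[1][0] = min over k of (A[1][0] + B[0][0] = 6 + 7 = 13, A[1][1] + B[1][0] = -5 + -3 = -8) = -8 (attained at k = 1)
  C[1][1] = min over k of (A[1][0] + B[0][1] = 6 + 10 = 16, A[1][1] + B[1][1] = -5 + -2 = -7) = -7 (attained at k = 1)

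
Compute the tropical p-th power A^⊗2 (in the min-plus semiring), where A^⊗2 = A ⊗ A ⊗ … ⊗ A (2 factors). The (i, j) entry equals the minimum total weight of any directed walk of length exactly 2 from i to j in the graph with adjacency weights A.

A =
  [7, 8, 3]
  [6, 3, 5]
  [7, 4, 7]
A^⊗2 =
  [10, 7, 10]
  [9, 6, 8]
  [10, 7, 9]

Each entry (A^⊗2)_ij equals the minimum over all length-2 walks i = v_0 → v_1 → … → v_2 = j of Σ_t A[v_t][v_{t+1}]. For example, for (i, j) = (0, 2) we minimise over 3 possible intermediate vertex sequences; the minimum is 10, attained along the walk 0 → 0 → 2.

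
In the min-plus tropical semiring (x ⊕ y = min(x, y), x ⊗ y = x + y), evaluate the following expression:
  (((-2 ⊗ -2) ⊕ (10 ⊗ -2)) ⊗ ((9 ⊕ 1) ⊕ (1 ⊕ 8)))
(((-2 ⊗ -2) ⊕ (10 ⊗ -2)) ⊗ ((9 ⊕ 1) ⊕ (1 ⊕ 8))) = -3

Expand innermost to outermost. Recall ⊕ takes the minimum of its arguments and ⊗ takes their sum. Working out the expression (((-2 ⊗ -2) ⊕ (10 ⊗ -2)) ⊗ ((9 ⊕ 1) ⊕ (1 ⊕ 8))) gives -3.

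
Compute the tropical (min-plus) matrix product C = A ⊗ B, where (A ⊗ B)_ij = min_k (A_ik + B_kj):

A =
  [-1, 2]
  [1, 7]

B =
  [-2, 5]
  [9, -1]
A ⊗ B =
  [-3, 1]
  [-1, 6]

Apply the min-plus product entry-by-entry:
  C[0][0] = min over k of (A[0][0] + B[0][0] = -1 + -2 = -3, A[0][1] + B[1][0] = 2 + 9 = 11) = -3 (attained at k = 0)
  C[0][1] = min over k of (A[0][0] + B[0][1] = -1 + 5 = 4, A[0][1] + B[1][1] = 2 + -1 = 1) = 1 (attained at k = 1)
  C[1][0] = min over k of (A[1][0] + B[0][0] = 1 + -2 = -1, A[1][1] + B[1][0] = 7 + 9 = 16) = -1 (attained at k = 0)
  C[1][1] = min over k of (A[1][0] + B[0][1] = 1 + 5 = 6, A[1][1] + B[1][1] = 7 + -1 = 6) = 6 (attained at k = 0)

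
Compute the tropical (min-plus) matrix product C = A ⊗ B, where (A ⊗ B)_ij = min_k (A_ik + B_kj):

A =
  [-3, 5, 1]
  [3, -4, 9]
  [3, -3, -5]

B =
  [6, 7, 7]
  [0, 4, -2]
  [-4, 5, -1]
A ⊗ B =
  [-3, 4, 0]
  [-4, 0, -6]
  [-9, 0, -6]

Apply the min-plus product entry-by-entry:
  C[0][0] = min over k of (A[0][0] + B[0][0] = -3 + 6 = 3, A[0][1] + B[1][0] = 5 + 0 = 5, A[0][2] + B[2][0] = 1 + -4 = -3) = -3 (attained at k = 2)
  C[0][1] = min over k of (A[0][0] + B[0][1] = -3 + 7 = 4, A[0][1] + B[1][1] = 5 + 4 = 9, A[0][2] + B[2][1] = 1 + 5 = 6) = 4 (attained at k = 0)
  C[0][2] = min over k of (A[0][0] + B[0][2] = -3 + 7 = 4, A[0][1] + B[1][2] = 5 + -2 = 3, A[0][2] + B[2][2] = 1 + -1 = 0) = 0 (attained at k = 2)
  C[1][0] = min over k of (A[1][0] + B[0][0] = 3 + 6 = 9, A[1][1] + B[1][0] = -4 + 0 = -4, A[1][2] + B[2][0] = 9 + -4 = 5) = -4 (attained at k = 1)
  C[1][1] = min over k of (A[1][0] + B[0][1] = 3 + 7 = 10, A[1][1] + B[1][1] = -4 + 4 = 0, A[1][2] + B[2][1] = 9 + 5 = 14) = 0 (attained at k = 1)
  C[1][2] = min over k of (A[1][0] + B[0][2] = 3 + 7 = 10, A[1][1] + B[1][2] = -4 + -2 = -6, A[1][2] + B[2][2] = 9 + -1 = 8) = -6 (attained at k = 1)
  C[2][0] = min over k of (A[2][0] + B[0][0] = 3 + 6 = 9, A[2][1] + B[1][0] = -3 + 0 = -3, A[2][2] + B[2][0] = -5 + -4 = -9) = -9 (attained at k = 2)
  C[2][1] = min over k of (A[2][0] + B[0][1] = 3 + 7 = 10, A[2][1] + B[1][1] = -3 + 4 = 1, A[2][2] + B[2][1] = -5 + 5 = 0) = 0 (attained at k = 2)
  C[2][2] = min over k of (A[2][0] + B[0][2] = 3 + 7 = 10, A[2][1] + B[1][2] = -3 + -2 = -5, A[2][2] + B[2][2] = -5 + -1 = -6) = -6 (attained at k = 2)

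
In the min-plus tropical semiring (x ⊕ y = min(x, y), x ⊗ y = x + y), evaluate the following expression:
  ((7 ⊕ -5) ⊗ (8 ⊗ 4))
((7 ⊕ -5) ⊗ (8 ⊗ 4)) = 7

Expand innermost to outermost. Recall ⊕ takes the minimum of its arguments and ⊗ takes their sum. Working out the expression ((7 ⊕ -5) ⊗ (8 ⊗ 4)) gives 7.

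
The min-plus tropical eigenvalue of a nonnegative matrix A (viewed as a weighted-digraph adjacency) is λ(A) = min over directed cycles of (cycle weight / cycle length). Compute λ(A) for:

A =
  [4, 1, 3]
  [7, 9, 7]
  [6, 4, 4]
λ(A) = 4

Enumerate directed cycles and compute their means (weight / length). Sample:
  cycle 0 → 0: weight = 4, length = 1, mean = 4/1 ≈ 4.000
  cycle 1 → 1: weight = 9, length = 1, mean = 9/1 ≈ 9.000
  cycle 2 → 2: weight = 4, length = 1, mean = 4/1 ≈ 4.000
  cycle 0 → 1 → 0: weight = 8, length = 2, mean = 8/2 ≈ 4.000
  cycle 0 → 2 → 0: weight = 9, length = 2, mean = 9/2 ≈ 4.500
  cycle 1 → 0 → 1: weight = 8, length = 2, mean = 8/2 ≈ 4.000
Minimum mean = 4.000, attained e.g. along the cycle 0 → 0 with weight 4 and length 1. So λ(A) = 4/1 = 4.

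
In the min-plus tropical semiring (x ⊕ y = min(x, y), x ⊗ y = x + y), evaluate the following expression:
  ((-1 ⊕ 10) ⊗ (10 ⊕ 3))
((-1 ⊕ 10) ⊗ (10 ⊕ 3)) = 2

Expand innermost to outermost. Recall ⊕ takes the minimum of its arguments and ⊗ takes their sum. Working out the expression ((-1 ⊕ 10) ⊗ (10 ⊕ 3)) gives 2.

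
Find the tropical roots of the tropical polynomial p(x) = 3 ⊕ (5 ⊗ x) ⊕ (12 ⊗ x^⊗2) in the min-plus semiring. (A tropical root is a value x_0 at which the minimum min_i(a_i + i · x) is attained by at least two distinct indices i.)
Roots: {-7, -2}

Each tropical root is a break point of the lower envelope of the lines y = a_i + i · x (there are 3 lines, with slopes 0, 1, ..., 2). Only the lines that attain the minimum somewhere contribute to roots; other lines are dominated. Here the surviving (envelope) indices are i = 2, i = 1, i = 0.
Intersections between consecutive envelope lines give the roots: for adjacent envelope indices i < j the intersection is x = (a_i − a_j) / (j − i). Reading off the sorted break points: {-7, -2}.
Verification: at each break x_0, at least two indices attain the minimum of min_i(a_i + i · x_0).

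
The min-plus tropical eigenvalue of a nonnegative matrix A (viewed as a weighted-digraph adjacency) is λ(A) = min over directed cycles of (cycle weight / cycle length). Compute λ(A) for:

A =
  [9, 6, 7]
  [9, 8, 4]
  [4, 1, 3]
λ(A) = 5/2

Enumerate directed cycles and compute their means (weight / length). Sample:
  cycle 0 → 0: weight = 9, length = 1, mean = 9/1 ≈ 9.000
  cycle 1 → 1: weight = 8, length = 1, mean = 8/1 ≈ 8.000
  cycle 2 → 2: weight = 3, length = 1, mean = 3/1 ≈ 3.000
  cycle 0 → 1 → 0: weight = 15, length = 2, mean = 15/2 ≈ 7.500
  cycle 0 → 2 → 0: weight = 11, length = 2, mean = 11/2 ≈ 5.500
  cycle 1 → 0 → 1: weight = 15, length = 2, mean = 15/2 ≈ 7.500
Minimum mean = 2.500, attained e.g. along the cycle 1 → 2 → 1 with weight 5 and length 2. So λ(A) = 5/2 = 5/2.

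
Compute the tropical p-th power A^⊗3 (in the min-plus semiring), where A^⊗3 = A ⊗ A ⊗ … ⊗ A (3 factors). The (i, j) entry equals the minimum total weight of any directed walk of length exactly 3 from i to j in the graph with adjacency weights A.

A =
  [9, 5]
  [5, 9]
A^⊗3 =
  [19, 15]
  [15, 19]

Each entry (A^⊗3)_ij equals the minimum over all length-3 walks i = v_0 → v_1 → … → v_3 = j of Σ_t A[v_t][v_{t+1}]. For example, for (i, j) = (0, 1) we minimise over 4 possible intermediate vertex sequences; the minimum is 15, attained along the walk 0 → 1 → 0 → 1.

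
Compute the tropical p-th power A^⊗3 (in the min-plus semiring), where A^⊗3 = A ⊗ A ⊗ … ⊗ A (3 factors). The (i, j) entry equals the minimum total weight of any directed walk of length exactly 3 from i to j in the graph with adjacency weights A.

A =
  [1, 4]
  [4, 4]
A^⊗3 =
  [3, 6]
  [6, 9]

Each entry (A^⊗3)_ij equals the minimum over all length-3 walks i = v_0 → v_1 → … → v_3 = j of Σ_t A[v_t][v_{t+1}]. For example, for (i, j) = (0, 1) we minimise over 4 possible intermediate vertex sequences; the minimum is 6, attained along the walk 0 → 0 → 0 → 1.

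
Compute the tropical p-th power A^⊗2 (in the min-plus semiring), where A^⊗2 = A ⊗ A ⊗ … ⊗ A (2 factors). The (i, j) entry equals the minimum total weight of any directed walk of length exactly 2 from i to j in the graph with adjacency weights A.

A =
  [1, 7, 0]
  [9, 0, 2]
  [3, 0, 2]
A^⊗2 =
  [2, 0, 1]
  [5, 0, 2]
  [4, 0, 2]

Each entry (A^⊗2)_ij equals the minimum over all length-2 walks i = v_0 → v_1 → … → v_2 = j of Σ_t A[v_t][v_{t+1}]. For example, for (i, j) = (0, 2) we minimise over 3 possible intermediate vertex sequences; the minimum is 1, attained along the walk 0 → 0 → 2.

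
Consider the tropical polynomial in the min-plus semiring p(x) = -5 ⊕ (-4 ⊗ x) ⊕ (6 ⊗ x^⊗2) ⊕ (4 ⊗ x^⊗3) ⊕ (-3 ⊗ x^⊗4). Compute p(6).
p(6) = -5

A tropical monomial a ⊗ x^⊗i evaluates to a + i · x. Evaluating each term at x = 6:
  Term 0 contributes -5 + 0 · 6 = -5
  Term 1 contributes -4 + 1 · 6 = 2
  Term 2 contributes 6 + 2 · 6 = 18
  Term 3 contributes 4 + 3 · 6 = 22
  Term 4 contributes -3 + 4 · 6 = 21
p(6) = ⊕ of these = min[-5, 2, 18, 22, 21] = -5.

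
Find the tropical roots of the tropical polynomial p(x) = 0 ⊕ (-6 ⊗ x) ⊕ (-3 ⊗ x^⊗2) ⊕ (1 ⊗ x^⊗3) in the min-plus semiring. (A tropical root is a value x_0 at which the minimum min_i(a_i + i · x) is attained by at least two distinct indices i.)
Roots: {-4, -3, 6}

Each tropical root is a break point of the lower envelope of the lines y = a_i + i · x (there are 4 lines, with slopes 0, 1, ..., 3). Only the lines that attain the minimum somewhere contribute to roots; other lines are dominated. Here the surviving (envelope) indices are i = 3, i = 2, i = 1, i = 0.
Intersections between consecutive envelope lines give the roots: for adjacent envelope indices i < j the intersection is x = (a_i − a_j) / (j − i). Reading off the sorted break points: {-4, -3, 6}.
Verification: at each break x_0, at least two indices attain the minimum of min_i(a_i + i · x_0).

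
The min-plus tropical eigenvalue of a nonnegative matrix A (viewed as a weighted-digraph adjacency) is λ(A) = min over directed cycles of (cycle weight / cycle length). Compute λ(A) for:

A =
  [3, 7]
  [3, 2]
λ(A) = 2

Enumerate directed cycles and compute their means (weight / length). Sample:
  cycle 0 → 0: weight = 3, length = 1, mean = 3/1 ≈ 3.000
  cycle 1 → 1: weight = 2, length = 1, mean = 2/1 ≈ 2.000
  cycle 0 → 1 → 0: weight = 10, length = 2, mean = 10/2 ≈ 5.000
  cycle 1 → 0 → 1: weight = 10, length = 2, mean = 10/2 ≈ 5.000
Minimum mean = 2.000, attained e.g. along the cycle 1 → 1 with weight 2 and length 1. So λ(A) = 2/1 = 2.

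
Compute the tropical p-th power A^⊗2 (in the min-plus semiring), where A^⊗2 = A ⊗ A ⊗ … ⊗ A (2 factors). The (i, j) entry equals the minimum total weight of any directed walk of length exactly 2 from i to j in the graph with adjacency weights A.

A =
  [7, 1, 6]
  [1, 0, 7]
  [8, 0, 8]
A^⊗2 =
  [2, 1, 8]
  [1, 0, 7]
  [1, 0, 7]

Each entry (A^⊗2)_ij equals the minimum over all length-2 walks i = v_0 → v_1 → … → v_2 = j of Σ_t A[v_t][v_{t+1}]. For example, for (i, j) = (0, 2) we minimise over 3 possible intermediate vertex sequences; the minimum is 8, attained along the walk 0 → 1 → 2.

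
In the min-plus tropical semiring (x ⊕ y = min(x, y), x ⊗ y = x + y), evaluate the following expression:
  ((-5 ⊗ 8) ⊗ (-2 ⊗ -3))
((-5 ⊗ 8) ⊗ (-2 ⊗ -3)) = -2

Expand innermost to outermost. Recall ⊕ takes the minimum of its arguments and ⊗ takes their sum. Working out the expression ((-5 ⊗ 8) ⊗ (-2 ⊗ -3)) gives -2.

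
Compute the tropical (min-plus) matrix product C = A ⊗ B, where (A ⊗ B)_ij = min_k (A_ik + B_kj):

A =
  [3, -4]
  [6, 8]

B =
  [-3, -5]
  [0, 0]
A ⊗ B =
  [-4, -4]
  [3, 1]

Apply the min-plus product entry-by-entry:
  C[0][0] = min over k of (A[0][0] + B[0][0] = 3 + -3 = 0, A[0][1] + B[1][0] = -4 + 0 = -4) = -4 (attained at k = 1)
  C[0][1] = min over k of (A[0][0] + B[0][1] = 3 + -5 = -2, A[0][1] + B[1][1] = -4 + 0 = -4) = -4 (attained at k = 1)
  C[1][0] = min over k of (A[1][0] + B[0][0] = 6 + -3 = 3, A[1][1] + B[1][0] = 8 + 0 = 8) = 3 (attained at k = 0)
  C[1][1] = min over k of (A[1][0] + B[0][1] = 6 + -5 = 1, A[1][1] + B[1][1] = 8 + 0 = 8) = 1 (attained at k = 0)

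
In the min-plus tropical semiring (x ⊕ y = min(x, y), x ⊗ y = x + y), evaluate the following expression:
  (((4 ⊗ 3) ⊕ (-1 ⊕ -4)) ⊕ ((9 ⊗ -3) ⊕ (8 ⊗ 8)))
(((4 ⊗ 3) ⊕ (-1 ⊕ -4)) ⊕ ((9 ⊗ -3) ⊕ (8 ⊗ 8))) = -4

Expand innermost to outermost. Recall ⊕ takes the minimum of its arguments and ⊗ takes their sum. Working out the expression (((4 ⊗ 3) ⊕ (-1 ⊕ -4)) ⊕ ((9 ⊗ -3) ⊕ (8 ⊗ 8))) gives -4.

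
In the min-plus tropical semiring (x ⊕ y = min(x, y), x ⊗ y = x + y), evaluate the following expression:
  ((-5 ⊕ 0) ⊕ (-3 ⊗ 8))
((-5 ⊕ 0) ⊕ (-3 ⊗ 8)) = -5

Expand innermost to outermost. Recall ⊕ takes the minimum of its arguments and ⊗ takes their sum. Working out the expression ((-5 ⊕ 0) ⊕ (-3 ⊗ 8)) gives -5.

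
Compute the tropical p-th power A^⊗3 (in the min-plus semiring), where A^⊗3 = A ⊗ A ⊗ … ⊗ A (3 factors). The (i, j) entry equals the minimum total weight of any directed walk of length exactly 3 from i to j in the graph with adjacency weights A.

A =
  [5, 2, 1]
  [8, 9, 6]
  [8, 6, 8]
A^⊗3 =
  [14, 11, 10]
  [17, 15, 14]
  [17, 15, 14]

Each entry (A^⊗3)_ij equals the minimum over all length-3 walks i = v_0 → v_1 → … → v_3 = j of Σ_t A[v_t][v_{t+1}]. For example, for (i, j) = (0, 2) we minimise over 9 possible intermediate vertex sequences; the minimum is 10, attained along the walk 0 → 2 → 0 → 2.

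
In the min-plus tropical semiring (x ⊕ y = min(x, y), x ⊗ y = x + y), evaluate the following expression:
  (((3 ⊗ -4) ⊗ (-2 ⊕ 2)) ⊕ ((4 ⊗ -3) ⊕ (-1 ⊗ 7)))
(((3 ⊗ -4) ⊗ (-2 ⊕ 2)) ⊕ ((4 ⊗ -3) ⊕ (-1 ⊗ 7))) = -3

Expand innermost to outermost. Recall ⊕ takes the minimum of its arguments and ⊗ takes their sum. Working out the expression (((3 ⊗ -4) ⊗ (-2 ⊕ 2)) ⊕ ((4 ⊗ -3) ⊕ (-1 ⊗ 7))) gives -3.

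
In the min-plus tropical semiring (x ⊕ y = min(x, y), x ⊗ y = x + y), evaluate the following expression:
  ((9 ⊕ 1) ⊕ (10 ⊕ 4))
((9 ⊕ 1) ⊕ (10 ⊕ 4)) = 1

Expand innermost to outermost. Recall ⊕ takes the minimum of its arguments and ⊗ takes their sum. Working out the expression ((9 ⊕ 1) ⊕ (10 ⊕ 4)) gives 1.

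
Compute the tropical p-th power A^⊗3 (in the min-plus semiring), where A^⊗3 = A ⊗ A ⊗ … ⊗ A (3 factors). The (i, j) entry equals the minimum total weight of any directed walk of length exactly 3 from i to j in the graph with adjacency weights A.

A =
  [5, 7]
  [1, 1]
A^⊗3 =
  [9, 9]
  [3, 3]

Each entry (A^⊗3)_ij equals the minimum over all length-3 walks i = v_0 → v_1 → … → v_3 = j of Σ_t A[v_t][v_{t+1}]. For example, for (i, j) = (0, 1) we minimise over 4 possible intermediate vertex sequences; the minimum is 9, attained along the walk 0 → 1 → 1 → 1.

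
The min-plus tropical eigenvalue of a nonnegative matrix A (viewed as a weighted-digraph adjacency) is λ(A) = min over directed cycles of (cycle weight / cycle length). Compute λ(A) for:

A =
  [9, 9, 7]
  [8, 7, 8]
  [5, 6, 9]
λ(A) = 6

Enumerate directed cycles and compute their means (weight / length). Sample:
  cycle 0 → 0: weight = 9, length = 1, mean = 9/1 ≈ 9.000
  cycle 1 → 1: weight = 7, length = 1, mean = 7/1 ≈ 7.000
  cycle 2 → 2: weight = 9, length = 1, mean = 9/1 ≈ 9.000
  cycle 0 → 1 → 0: weight = 17, length = 2, mean = 17/2 ≈ 8.500
  cycle 0 → 2 → 0: weight = 12, length = 2, mean = 12/2 ≈ 6.000
  cycle 1 → 0 → 1: weight = 17, length = 2, mean = 17/2 ≈ 8.500
Minimum mean = 6.000, attained e.g. along the cycle 0 → 2 → 0 with weight 12 and length 2. So λ(A) = 12/2 = 6.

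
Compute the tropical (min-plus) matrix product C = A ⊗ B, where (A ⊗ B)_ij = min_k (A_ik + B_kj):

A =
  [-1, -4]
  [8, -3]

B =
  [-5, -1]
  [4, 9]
A ⊗ B =
  [-6, -2]
  [1, 6]

Apply the min-plus product entry-by-entry:
  C[0][0] = min over k of (A[0][0] + B[0][0] = -1 + -5 = -6, A[0][1] + B[1][0] = -4 + 4 = 0) = -6 (attained at k = 0)
  C[0][1] = min over k of (A[0][0] + B[0][1] = -1 + -1 = -2, A[0][1] + B[1][1] = -4 + 9 = 5) = -2 (attained at k = 0)
  C[1][0] = min over k of (A[1][0] + B[0][0] = 8 + -5 = 3, A[1][1] + B[1][0] = -3 + 4 = 1) = 1 (attained at k = 1)
  C[1][1] = min over k of (A[1][0] + B[0][1] = 8 + -1 = 7, A[1][1] + B[1][1] = -3 + 9 = 6) = 6 (attained at k = 1)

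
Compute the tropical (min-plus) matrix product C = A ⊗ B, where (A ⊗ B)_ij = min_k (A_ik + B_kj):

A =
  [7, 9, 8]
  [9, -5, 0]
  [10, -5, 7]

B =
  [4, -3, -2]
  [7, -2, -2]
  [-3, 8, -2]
A ⊗ B =
  [5, 4, 5]
  [-3, -7, -7]
  [2, -7, -7]

Apply the min-plus product entry-by-entry:
  C[0][0] = min over k of (A[0][0] + B[0][0] = 7 + 4 = 11, A[0][1] + B[1][0] = 9 + 7 = 16, A[0][2] + B[2][0] = 8 + -3 = 5) = 5 (attained at k = 2)
  C[0][1] = min over k of (A[0][0] + B[0][1] = 7 + -3 = 4, A[0][1] + B[1][1] = 9 + -2 = 7, A[0][2] + B[2][1] = 8 + 8 = 16) = 4 (attained at k = 0)
  C[0][2] = min over k of (A[0][0] + B[0][2] = 7 + -2 = 5, A[0][1] + B[1][2] = 9 + -2 = 7, A[0][2] + B[2][2] = 8 + -2 = 6) = 5 (attained at k = 0)
  C[1][0] = min over k of (A[1][0] + B[0][0] = 9 + 4 = 13, A[1][1] + B[1][0] = -5 + 7 = 2, A[1][2] + B[2][0] = 0 + -3 = -3) = -3 (attained at k = 2)
  C[1][1] = min over k of (A[1][0] + B[0][1] = 9 + -3 = 6, A[1][1] + B[1][1] = -5 + -2 = -7, A[1][2] + B[2][1] = 0 + 8 = 8) = -7 (attained at k = 1)
  C[1][2] = min over k of (A[1][0] + B[0][2] = 9 + -2 = 7, A[1][1] + B[1][2] = -5 + -2 = -7, A[1][2] + B[2][2] = 0 + -2 = -2) = -7 (attained at k = 1)
  C[2][0] = min over k of (A[2][0] + B[0][0] = 10 + 4 = 14, A[2][1] + B[1][0] = -5 + 7 = 2, A[2][2] + B[2][0] = 7 + -3 = 4) = 2 (attained at k = 1)
  C[2][1] = min over k of (A[2][0] + B[0][1] = 10 + -3 = 7, A[2][1] + B[1][1] = -5 + -2 = -7, A[2][2] + B[2][1] = 7 + 8 = 15) = -7 (attained at k = 1)
  C[2][2] = min over k of (A[2][0] + B[0][2] = 10 + -2 = 8, A[2][1] + B[1][2] = -5 + -2 = -7, A[2][2] + B[2][2] = 7 + -2 = 5) = -7 (attained at k = 1)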